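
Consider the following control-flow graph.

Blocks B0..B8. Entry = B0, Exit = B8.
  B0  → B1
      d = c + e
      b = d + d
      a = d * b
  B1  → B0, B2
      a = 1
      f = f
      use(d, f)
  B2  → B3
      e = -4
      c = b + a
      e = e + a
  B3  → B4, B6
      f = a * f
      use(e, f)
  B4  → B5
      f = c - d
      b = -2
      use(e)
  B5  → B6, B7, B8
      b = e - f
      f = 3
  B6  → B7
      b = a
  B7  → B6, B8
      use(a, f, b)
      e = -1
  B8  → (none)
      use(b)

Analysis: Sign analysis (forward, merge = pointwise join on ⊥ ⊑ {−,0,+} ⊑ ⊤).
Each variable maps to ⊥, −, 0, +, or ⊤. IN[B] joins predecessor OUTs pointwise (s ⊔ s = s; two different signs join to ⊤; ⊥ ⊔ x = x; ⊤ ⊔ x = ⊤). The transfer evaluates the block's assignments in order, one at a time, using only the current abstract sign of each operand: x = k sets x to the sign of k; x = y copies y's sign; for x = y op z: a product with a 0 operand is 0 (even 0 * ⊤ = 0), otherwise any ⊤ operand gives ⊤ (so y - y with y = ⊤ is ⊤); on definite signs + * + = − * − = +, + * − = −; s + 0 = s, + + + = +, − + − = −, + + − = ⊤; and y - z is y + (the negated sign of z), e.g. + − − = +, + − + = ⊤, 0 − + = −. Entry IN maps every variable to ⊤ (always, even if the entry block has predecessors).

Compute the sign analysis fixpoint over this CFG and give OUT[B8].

Fixpoint table:
  B0:  IN=(all ⊤)  OUT=(all ⊤)
  B1:  IN=(all ⊤)  OUT={a:+; rest ⊤}
  B2:  IN={a:+; rest ⊤}  OUT={a:+; rest ⊤}
  B3:  IN={a:+; rest ⊤}  OUT={a:+; rest ⊤}
  B4:  IN={a:+; rest ⊤}  OUT={a:+, b:-; rest ⊤}
  B5:  IN={a:+, b:-; rest ⊤}  OUT={a:+, f:+; rest ⊤}
  B6:  IN={a:+; rest ⊤}  OUT={a:+, b:+; rest ⊤}
  B7:  IN={a:+; rest ⊤}  OUT={a:+, e:-; rest ⊤}
  B8:  IN={a:+; rest ⊤}  OUT={a:+; rest ⊤}

Merge at B8: IN[B8] = OUT[B5] ⊔ OUT[B7] = {a: +, b: ⊤, c: ⊤, d: ⊤, e: ⊤, f: ⊤}
Applying B8's transfer function to that IN value gives OUT[B8] (row B8 above).

Answer: {a: +, b: ⊤, c: ⊤, d: ⊤, e: ⊤, f: ⊤}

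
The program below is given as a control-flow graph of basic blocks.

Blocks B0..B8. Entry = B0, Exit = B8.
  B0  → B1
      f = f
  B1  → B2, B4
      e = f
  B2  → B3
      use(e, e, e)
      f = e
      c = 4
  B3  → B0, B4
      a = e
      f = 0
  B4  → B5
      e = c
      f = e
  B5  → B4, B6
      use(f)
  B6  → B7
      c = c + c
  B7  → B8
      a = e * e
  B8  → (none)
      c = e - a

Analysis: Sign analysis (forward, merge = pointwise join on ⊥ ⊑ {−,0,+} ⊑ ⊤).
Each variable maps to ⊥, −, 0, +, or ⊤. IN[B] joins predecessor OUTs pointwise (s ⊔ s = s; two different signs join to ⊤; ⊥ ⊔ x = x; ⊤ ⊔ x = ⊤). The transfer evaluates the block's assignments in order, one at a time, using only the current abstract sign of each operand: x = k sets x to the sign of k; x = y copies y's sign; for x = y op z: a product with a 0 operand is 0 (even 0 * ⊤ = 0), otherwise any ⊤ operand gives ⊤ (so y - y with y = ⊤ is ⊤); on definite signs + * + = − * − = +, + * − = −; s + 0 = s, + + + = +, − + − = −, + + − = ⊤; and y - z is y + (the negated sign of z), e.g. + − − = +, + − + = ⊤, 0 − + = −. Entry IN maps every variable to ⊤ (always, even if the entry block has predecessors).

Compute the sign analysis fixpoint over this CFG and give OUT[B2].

Converged values:
  B0:   IN=(all ⊤)   OUT=(all ⊤)
  B1:   IN=(all ⊤)   OUT=(all ⊤)
  B2:   IN=(all ⊤)   OUT={c:+; rest ⊤}
  B3:   IN={c:+; rest ⊤}   OUT={c:+, f:0; rest ⊤}
  B4:   IN=(all ⊤)   OUT=(all ⊤)
  B5:   IN=(all ⊤)   OUT=(all ⊤)
  B6:   IN=(all ⊤)   OUT=(all ⊤)
  B7:   IN=(all ⊤)   OUT=(all ⊤)
  B8:   IN=(all ⊤)   OUT=(all ⊤)

Merge at B2: IN[B2] = OUT[B1] = {a: ⊤, b: ⊤, c: ⊤, d: ⊤, e: ⊤, f: ⊤}
Applying B2's transfer function to that IN value gives OUT[B2] (row B2 above).

Answer: {a: ⊤, b: ⊤, c: +, d: ⊤, e: ⊤, f: ⊤}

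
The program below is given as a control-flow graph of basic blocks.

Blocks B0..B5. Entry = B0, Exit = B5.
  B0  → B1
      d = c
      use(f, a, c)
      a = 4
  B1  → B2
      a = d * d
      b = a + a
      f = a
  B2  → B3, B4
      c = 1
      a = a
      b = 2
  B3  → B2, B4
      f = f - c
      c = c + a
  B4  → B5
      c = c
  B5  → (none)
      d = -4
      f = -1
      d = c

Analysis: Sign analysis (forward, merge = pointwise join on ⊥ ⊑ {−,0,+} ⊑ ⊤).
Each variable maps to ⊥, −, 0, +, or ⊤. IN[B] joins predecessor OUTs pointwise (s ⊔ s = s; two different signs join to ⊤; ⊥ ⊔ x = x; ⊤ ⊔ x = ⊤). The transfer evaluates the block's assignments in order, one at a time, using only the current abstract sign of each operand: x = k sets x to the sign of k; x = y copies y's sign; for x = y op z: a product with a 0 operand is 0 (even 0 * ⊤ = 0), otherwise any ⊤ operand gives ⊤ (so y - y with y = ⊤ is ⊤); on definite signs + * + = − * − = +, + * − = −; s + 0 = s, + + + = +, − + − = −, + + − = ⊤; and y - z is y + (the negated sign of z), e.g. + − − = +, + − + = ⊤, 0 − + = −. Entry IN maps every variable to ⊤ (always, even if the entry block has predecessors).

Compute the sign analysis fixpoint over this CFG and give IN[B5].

Answer: {a: ⊤, b: +, c: ⊤, d: ⊤, e: ⊤, f: ⊤}

Trace:
Converged values:
  B0:  IN=(all ⊤)  OUT={a:+; rest ⊤}
  B1:  IN={a:+; rest ⊤}  OUT=(all ⊤)
  B2:  IN=(all ⊤)  OUT={b:+, c:+; rest ⊤}
  B3:  IN={b:+, c:+; rest ⊤}  OUT={b:+; rest ⊤}
  B4:  IN={b:+; rest ⊤}  OUT={b:+; rest ⊤}
  B5:  IN={b:+; rest ⊤}  OUT={b:+, f:-; rest ⊤}

Merge at B5: IN[B5] = OUT[B4] = {a: ⊤, b: +, c: ⊤, d: ⊤, e: ⊤, f: ⊤}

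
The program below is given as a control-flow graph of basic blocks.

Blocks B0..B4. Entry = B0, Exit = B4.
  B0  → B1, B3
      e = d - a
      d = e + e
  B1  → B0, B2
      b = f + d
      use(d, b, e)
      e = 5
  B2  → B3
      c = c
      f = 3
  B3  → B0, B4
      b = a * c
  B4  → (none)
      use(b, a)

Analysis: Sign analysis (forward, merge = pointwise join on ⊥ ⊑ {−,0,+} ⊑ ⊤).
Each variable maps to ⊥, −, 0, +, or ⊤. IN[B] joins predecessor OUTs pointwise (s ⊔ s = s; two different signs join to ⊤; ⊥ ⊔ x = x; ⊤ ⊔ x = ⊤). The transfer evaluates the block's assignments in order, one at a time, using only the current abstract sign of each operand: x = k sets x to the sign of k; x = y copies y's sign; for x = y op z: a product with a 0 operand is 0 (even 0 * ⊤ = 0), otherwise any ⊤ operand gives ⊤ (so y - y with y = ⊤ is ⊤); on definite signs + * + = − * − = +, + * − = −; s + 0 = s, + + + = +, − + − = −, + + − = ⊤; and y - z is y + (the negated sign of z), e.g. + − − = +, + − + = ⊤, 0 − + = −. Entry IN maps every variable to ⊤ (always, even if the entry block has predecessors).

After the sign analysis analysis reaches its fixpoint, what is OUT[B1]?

Fixpoint table:
  B0: | IN=(all ⊤) | OUT=(all ⊤)
  B1: | IN=(all ⊤) | OUT={e:+; rest ⊤}
  B2: | IN={e:+; rest ⊤} | OUT={e:+, f:+; rest ⊤}
  B3: | IN=(all ⊤) | OUT=(all ⊤)
  B4: | IN=(all ⊤) | OUT=(all ⊤)

Merge at B1: IN[B1] = OUT[B0] = {a: ⊤, b: ⊤, c: ⊤, d: ⊤, e: ⊤, f: ⊤}
Applying B1's transfer function to that IN value gives OUT[B1] (row B1 above).

Answer: {a: ⊤, b: ⊤, c: ⊤, d: ⊤, e: +, f: ⊤}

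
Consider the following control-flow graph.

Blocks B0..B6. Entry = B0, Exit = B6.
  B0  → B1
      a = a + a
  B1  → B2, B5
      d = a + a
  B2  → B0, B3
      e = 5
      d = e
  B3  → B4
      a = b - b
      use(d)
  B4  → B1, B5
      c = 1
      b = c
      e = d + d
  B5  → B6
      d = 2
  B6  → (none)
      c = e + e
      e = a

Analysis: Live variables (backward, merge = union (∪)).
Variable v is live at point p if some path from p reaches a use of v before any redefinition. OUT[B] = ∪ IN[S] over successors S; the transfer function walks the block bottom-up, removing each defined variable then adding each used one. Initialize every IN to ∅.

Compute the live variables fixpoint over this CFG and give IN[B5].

Fixpoint table:
  B0: | IN={a, b, e} | OUT={a, b, e}
  B1: | IN={a, b, e} | OUT={a, b, e}
  B2: | IN={a, b} | OUT={a, b, d, e}
  B3: | IN={b, d} | OUT={a, d}
  B4: | IN={a, d} | OUT={a, b, e}
  B5: | IN={a, e} | OUT={a, e}
  B6: | IN={a, e} | OUT={}

Merge at B5: OUT[B5] = IN[B6] = {a, e}
Applying B5's transfer function to that OUT value gives IN[B5] (row B5 above).

Answer: {a, e}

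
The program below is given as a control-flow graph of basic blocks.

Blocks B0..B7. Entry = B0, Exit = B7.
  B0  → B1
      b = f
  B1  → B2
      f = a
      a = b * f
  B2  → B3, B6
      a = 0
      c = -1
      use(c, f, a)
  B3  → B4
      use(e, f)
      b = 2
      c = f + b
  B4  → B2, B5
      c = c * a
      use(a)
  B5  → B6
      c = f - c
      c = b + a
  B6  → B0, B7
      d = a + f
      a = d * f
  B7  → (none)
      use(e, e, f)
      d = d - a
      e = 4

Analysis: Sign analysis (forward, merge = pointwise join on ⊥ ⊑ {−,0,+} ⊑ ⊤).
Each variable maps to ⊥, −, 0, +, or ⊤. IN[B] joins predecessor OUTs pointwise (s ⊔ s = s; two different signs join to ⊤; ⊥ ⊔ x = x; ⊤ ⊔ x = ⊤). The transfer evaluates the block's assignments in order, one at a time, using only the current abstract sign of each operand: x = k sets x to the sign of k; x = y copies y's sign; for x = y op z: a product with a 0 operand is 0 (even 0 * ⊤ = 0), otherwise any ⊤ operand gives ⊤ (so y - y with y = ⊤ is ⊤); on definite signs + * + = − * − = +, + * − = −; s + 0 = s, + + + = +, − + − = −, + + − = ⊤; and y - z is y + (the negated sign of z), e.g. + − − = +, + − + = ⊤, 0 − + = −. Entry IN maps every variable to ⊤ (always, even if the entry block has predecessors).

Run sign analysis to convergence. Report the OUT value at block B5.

Answer: {a: 0, b: +, c: +, d: ⊤, e: ⊤, f: ⊤}

Working:
Converged values:
  B0:  IN=(all ⊤)  OUT=(all ⊤)
  B1:  IN=(all ⊤)  OUT=(all ⊤)
  B2:  IN=(all ⊤)  OUT={a:0, c:-; rest ⊤}
  B3:  IN={a:0, c:-; rest ⊤}  OUT={a:0, b:+; rest ⊤}
  B4:  IN={a:0, b:+; rest ⊤}  OUT={a:0, b:+, c:0; rest ⊤}
  B5:  IN={a:0, b:+, c:0; rest ⊤}  OUT={a:0, b:+, c:+; rest ⊤}
  B6:  IN={a:0; rest ⊤}  OUT=(all ⊤)
  B7:  IN=(all ⊤)  OUT={e:+; rest ⊤}

Merge at B5: IN[B5] = OUT[B4] = {a: 0, b: +, c: 0, d: ⊤, e: ⊤, f: ⊤}
Applying B5's transfer function to that IN value gives OUT[B5] (row B5 above).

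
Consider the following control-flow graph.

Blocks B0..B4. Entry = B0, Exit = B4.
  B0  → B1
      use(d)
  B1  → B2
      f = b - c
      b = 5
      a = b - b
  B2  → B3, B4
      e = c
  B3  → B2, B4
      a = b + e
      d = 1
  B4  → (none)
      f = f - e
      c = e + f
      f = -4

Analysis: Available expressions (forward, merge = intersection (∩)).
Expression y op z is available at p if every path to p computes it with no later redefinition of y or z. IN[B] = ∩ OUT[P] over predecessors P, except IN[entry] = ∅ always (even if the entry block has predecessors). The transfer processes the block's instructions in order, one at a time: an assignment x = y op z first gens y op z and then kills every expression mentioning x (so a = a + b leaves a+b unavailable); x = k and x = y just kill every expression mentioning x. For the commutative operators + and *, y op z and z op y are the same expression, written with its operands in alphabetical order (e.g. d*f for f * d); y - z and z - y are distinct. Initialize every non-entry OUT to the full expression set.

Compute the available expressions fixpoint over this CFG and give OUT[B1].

Converged values:
  B0: | IN={} | OUT={}
  B1: | IN={} | OUT={b-b}
  B2: | IN={b-b} | OUT={b-b}
  B3: | IN={b-b} | OUT={b+e, b-b}
  B4: | IN={b-b} | OUT={b-b}

Merge at B1: IN[B1] = OUT[B0] = {}
Applying B1's transfer function to that IN value gives OUT[B1] (row B1 above).

Answer: {b-b}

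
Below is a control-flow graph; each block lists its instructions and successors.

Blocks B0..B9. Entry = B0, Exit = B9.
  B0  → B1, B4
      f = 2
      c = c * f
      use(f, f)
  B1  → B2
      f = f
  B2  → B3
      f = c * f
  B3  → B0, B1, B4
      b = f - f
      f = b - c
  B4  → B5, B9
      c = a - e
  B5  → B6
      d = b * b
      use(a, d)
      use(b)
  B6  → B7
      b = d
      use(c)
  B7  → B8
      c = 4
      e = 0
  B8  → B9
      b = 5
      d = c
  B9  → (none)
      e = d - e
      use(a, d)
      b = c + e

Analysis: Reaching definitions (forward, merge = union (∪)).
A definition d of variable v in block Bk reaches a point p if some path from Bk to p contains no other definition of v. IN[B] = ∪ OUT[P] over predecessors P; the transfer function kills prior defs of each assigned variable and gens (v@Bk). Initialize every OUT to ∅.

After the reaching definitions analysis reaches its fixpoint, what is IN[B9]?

Converged values:
  B0:  IN={b@B3, c@B0, f@B3}  OUT={b@B3, c@B0, f@B0}
  B1:  IN={b@B3, c@B0, f@B0, f@B3}  OUT={b@B3, c@B0, f@B1}
  B2:  IN={b@B3, c@B0, f@B1}  OUT={b@B3, c@B0, f@B2}
  B3:  IN={b@B3, c@B0, f@B2}  OUT={b@B3, c@B0, f@B3}
  B4:  IN={b@B3, c@B0, f@B0, f@B3}  OUT={b@B3, c@B4, f@B0, f@B3}
  B5:  IN={b@B3, c@B4, f@B0, f@B3}  OUT={b@B3, c@B4, d@B5, f@B0, f@B3}
  B6:  IN={b@B3, c@B4, d@B5, f@B0, f@B3}  OUT={b@B6, c@B4, d@B5, f@B0, f@B3}
  B7:  IN={b@B6, c@B4, d@B5, f@B0, f@B3}  OUT={b@B6, c@B7, d@B5, e@B7, f@B0, f@B3}
  B8:  IN={b@B6, c@B7, d@B5, e@B7, f@B0, f@B3}  OUT={b@B8, c@B7, d@B8, e@B7, f@B0, f@B3}
  B9:  IN={b@B3, b@B8, c@B4, c@B7, d@B8, e@B7, f@B0, f@B3}  OUT={b@B9, c@B4, c@B7, d@B8, e@B9, f@B0, f@B3}

Merge at B9: IN[B9] = OUT[B4] ⊔ OUT[B8] = {b@B3, b@B8, c@B4, c@B7, d@B8, e@B7, f@B0, f@B3}

Answer: {b@B3, b@B8, c@B4, c@B7, d@B8, e@B7, f@B0, f@B3}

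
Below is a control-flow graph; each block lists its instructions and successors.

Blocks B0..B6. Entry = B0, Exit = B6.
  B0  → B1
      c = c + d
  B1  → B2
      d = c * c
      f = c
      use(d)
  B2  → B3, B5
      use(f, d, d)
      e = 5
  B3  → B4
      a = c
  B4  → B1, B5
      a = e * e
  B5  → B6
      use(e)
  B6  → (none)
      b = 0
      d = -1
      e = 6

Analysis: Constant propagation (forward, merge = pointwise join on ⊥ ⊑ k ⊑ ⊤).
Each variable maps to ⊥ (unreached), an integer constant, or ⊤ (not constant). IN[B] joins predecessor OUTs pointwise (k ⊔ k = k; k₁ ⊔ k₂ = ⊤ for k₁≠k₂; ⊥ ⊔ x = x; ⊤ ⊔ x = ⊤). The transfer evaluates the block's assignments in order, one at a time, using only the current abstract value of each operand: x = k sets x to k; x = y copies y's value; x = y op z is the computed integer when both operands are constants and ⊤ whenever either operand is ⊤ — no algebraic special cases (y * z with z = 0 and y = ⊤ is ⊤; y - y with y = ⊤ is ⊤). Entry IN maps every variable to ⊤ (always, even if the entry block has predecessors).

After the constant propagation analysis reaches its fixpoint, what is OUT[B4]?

Answer: {a: 25, b: ⊤, c: ⊤, d: ⊤, e: 5, f: ⊤}

Trace:
Converged values:
  B0:   IN=(all ⊤)   OUT=(all ⊤)
  B1:   IN=(all ⊤)   OUT=(all ⊤)
  B2:   IN=(all ⊤)   OUT={e:5; rest ⊤}
  B3:   IN={e:5; rest ⊤}   OUT={e:5; rest ⊤}
  B4:   IN={e:5; rest ⊤}   OUT={a:25, e:5; rest ⊤}
  B5:   IN={e:5; rest ⊤}   OUT={e:5; rest ⊤}
  B6:   IN={e:5; rest ⊤}   OUT={b:0, d:-1, e:6; rest ⊤}

Merge at B4: IN[B4] = OUT[B3] = {a: ⊤, b: ⊤, c: ⊤, d: ⊤, e: 5, f: ⊤}
Applying B4's transfer function to that IN value gives OUT[B4] (row B4 above).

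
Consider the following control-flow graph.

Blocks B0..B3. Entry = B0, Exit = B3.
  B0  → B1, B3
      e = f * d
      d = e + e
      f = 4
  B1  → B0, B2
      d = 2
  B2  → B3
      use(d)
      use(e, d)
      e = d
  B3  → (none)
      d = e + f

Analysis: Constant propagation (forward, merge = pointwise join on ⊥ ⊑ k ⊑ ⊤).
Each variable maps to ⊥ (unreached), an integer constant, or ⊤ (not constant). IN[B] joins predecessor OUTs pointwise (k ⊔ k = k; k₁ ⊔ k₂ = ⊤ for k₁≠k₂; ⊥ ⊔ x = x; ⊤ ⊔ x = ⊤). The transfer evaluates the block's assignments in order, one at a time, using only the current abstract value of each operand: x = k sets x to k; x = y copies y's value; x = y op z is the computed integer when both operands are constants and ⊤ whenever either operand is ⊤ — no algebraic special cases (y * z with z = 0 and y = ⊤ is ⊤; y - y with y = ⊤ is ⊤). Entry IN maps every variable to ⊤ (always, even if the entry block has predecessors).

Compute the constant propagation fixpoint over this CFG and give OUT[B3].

Converged values:
  B0:  IN=(all ⊤)  OUT={f:4; rest ⊤}
  B1:  IN={f:4; rest ⊤}  OUT={d:2, f:4; rest ⊤}
  B2:  IN={d:2, f:4; rest ⊤}  OUT={d:2, e:2, f:4; rest ⊤}
  B3:  IN={f:4; rest ⊤}  OUT={f:4; rest ⊤}

Merge at B3: IN[B3] = OUT[B0] ⊔ OUT[B2] = {a: ⊤, b: ⊤, c: ⊤, d: ⊤, e: ⊤, f: 4}
Applying B3's transfer function to that IN value gives OUT[B3] (row B3 above).

Answer: {a: ⊤, b: ⊤, c: ⊤, d: ⊤, e: ⊤, f: 4}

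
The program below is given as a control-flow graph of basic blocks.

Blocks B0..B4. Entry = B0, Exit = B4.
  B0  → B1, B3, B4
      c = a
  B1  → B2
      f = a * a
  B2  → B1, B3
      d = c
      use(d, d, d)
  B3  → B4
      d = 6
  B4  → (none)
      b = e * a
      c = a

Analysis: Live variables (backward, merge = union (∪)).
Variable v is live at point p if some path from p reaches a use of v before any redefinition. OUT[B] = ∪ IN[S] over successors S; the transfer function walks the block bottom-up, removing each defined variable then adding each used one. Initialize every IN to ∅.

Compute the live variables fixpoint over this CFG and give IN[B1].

Fixpoint table:
  B0: | IN={a, e} | OUT={a, c, e}
  B1: | IN={a, c, e} | OUT={a, c, e}
  B2: | IN={a, c, e} | OUT={a, c, e}
  B3: | IN={a, e} | OUT={a, e}
  B4: | IN={a, e} | OUT={}

Merge at B1: OUT[B1] = IN[B2] = {a, c, e}
Applying B1's transfer function to that OUT value gives IN[B1] (row B1 above).

Answer: {a, c, e}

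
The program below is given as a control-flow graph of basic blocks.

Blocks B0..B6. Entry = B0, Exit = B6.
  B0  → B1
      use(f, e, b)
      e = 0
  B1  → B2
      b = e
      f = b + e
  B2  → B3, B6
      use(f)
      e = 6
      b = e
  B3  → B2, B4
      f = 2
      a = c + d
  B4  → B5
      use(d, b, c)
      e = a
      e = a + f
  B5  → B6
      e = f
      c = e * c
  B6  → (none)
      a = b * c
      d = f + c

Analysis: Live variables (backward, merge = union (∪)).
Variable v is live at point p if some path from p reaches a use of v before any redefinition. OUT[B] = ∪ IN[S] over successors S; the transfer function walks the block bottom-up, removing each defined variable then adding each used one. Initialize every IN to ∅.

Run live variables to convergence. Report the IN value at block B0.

Answer: {b, c, d, e, f}

Derivation:
Converged values:
  B0: | IN={b, c, d, e, f} | OUT={c, d, e}
  B1: | IN={c, d, e} | OUT={c, d, f}
  B2: | IN={c, d, f} | OUT={b, c, d, f}
  B3: | IN={b, c, d} | OUT={a, b, c, d, f}
  B4: | IN={a, b, c, d, f} | OUT={b, c, f}
  B5: | IN={b, c, f} | OUT={b, c, f}
  B6: | IN={b, c, f} | OUT={}

Merge at B0: OUT[B0] = IN[B1] = {c, d, e}
Applying B0's transfer function to that OUT value gives IN[B0] (row B0 above).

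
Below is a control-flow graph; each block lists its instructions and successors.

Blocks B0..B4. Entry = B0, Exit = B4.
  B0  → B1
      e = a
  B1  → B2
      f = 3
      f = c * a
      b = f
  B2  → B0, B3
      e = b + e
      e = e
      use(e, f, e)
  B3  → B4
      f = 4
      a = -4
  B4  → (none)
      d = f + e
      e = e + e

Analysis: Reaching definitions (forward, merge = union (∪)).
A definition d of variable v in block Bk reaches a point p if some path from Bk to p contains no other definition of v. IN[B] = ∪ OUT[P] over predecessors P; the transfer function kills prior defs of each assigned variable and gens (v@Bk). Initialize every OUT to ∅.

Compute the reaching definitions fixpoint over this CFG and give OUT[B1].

Fixpoint table:
  B0: | IN={b@B1, e@B2, f@B1} | OUT={b@B1, e@B0, f@B1}
  B1: | IN={b@B1, e@B0, f@B1} | OUT={b@B1, e@B0, f@B1}
  B2: | IN={b@B1, e@B0, f@B1} | OUT={b@B1, e@B2, f@B1}
  B3: | IN={b@B1, e@B2, f@B1} | OUT={a@B3, b@B1, e@B2, f@B3}
  B4: | IN={a@B3, b@B1, e@B2, f@B3} | OUT={a@B3, b@B1, d@B4, e@B4, f@B3}

Merge at B1: IN[B1] = OUT[B0] = {b@B1, e@B0, f@B1}
Applying B1's transfer function to that IN value gives OUT[B1] (row B1 above).

Answer: {b@B1, e@B0, f@B1}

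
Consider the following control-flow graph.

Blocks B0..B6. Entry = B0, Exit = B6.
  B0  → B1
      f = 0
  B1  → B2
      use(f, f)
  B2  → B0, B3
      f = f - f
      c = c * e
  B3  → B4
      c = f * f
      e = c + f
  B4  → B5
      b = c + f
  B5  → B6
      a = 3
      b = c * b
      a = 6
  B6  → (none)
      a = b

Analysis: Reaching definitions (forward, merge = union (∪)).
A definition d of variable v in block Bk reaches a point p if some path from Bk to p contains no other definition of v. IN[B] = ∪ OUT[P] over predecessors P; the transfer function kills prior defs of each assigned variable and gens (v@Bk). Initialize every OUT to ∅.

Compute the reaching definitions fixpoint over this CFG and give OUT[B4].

Answer: {b@B4, c@B3, e@B3, f@B2}

Working:
Per-block solution:
  B0:   IN={c@B2, f@B2}   OUT={c@B2, f@B0}
  B1:   IN={c@B2, f@B0}   OUT={c@B2, f@B0}
  B2:   IN={c@B2, f@B0}   OUT={c@B2, f@B2}
  B3:   IN={c@B2, f@B2}   OUT={c@B3, e@B3, f@B2}
  B4:   IN={c@B3, e@B3, f@B2}   OUT={b@B4, c@B3, e@B3, f@B2}
  B5:   IN={b@B4, c@B3, e@B3, f@B2}   OUT={a@B5, b@B5, c@B3, e@B3, f@B2}
  B6:   IN={a@B5, b@B5, c@B3, e@B3, f@B2}   OUT={a@B6, b@B5, c@B3, e@B3, f@B2}

Merge at B4: IN[B4] = OUT[B3] = {c@B3, e@B3, f@B2}
Applying B4's transfer function to that IN value gives OUT[B4] (row B4 above).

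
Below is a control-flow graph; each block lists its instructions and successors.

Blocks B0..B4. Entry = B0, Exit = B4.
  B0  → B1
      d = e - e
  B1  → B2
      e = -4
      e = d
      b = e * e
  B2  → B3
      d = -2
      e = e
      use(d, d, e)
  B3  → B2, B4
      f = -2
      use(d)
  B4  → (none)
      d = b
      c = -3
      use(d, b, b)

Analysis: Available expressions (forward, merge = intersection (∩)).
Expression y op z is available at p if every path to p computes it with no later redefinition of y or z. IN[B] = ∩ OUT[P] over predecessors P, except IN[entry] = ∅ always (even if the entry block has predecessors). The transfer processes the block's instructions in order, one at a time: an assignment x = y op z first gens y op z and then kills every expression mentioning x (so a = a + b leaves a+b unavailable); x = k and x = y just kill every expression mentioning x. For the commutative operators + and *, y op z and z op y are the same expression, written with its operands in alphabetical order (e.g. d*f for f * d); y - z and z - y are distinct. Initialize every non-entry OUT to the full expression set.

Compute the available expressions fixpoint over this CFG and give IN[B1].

Converged values:
  B0:   IN={}   OUT={e-e}
  B1:   IN={e-e}   OUT={e*e}
  B2:   IN={}   OUT={}
  B3:   IN={}   OUT={}
  B4:   IN={}   OUT={}

Merge at B1: IN[B1] = OUT[B0] = {e-e}

Answer: {e-e}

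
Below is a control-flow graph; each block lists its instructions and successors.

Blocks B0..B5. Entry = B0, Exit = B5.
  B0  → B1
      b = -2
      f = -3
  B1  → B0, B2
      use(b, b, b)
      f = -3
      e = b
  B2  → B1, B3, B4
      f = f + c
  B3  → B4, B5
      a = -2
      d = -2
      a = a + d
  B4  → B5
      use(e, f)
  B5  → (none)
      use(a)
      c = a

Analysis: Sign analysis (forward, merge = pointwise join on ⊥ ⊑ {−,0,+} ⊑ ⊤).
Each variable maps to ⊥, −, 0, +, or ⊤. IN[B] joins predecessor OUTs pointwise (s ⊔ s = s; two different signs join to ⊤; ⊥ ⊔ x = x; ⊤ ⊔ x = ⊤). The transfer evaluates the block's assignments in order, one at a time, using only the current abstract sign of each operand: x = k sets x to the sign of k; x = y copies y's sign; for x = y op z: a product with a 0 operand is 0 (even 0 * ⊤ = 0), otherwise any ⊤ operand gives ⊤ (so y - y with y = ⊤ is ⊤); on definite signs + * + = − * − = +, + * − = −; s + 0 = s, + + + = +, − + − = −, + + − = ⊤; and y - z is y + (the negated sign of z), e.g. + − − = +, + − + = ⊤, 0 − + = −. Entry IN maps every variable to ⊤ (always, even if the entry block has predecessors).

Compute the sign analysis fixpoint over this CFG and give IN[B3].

Converged values:
  B0:   IN=(all ⊤)   OUT={b:-, f:-; rest ⊤}
  B1:   IN={b:-; rest ⊤}   OUT={b:-, e:-, f:-; rest ⊤}
  B2:   IN={b:-, e:-, f:-; rest ⊤}   OUT={b:-, e:-; rest ⊤}
  B3:   IN={b:-, e:-; rest ⊤}   OUT={a:-, b:-, d:-, e:-; rest ⊤}
  B4:   IN={b:-, e:-; rest ⊤}   OUT={b:-, e:-; rest ⊤}
  B5:   IN={b:-, e:-; rest ⊤}   OUT={b:-, e:-; rest ⊤}

Merge at B3: IN[B3] = OUT[B2] = {a: ⊤, b: -, c: ⊤, d: ⊤, e: -, f: ⊤}

Answer: {a: ⊤, b: -, c: ⊤, d: ⊤, e: -, f: ⊤}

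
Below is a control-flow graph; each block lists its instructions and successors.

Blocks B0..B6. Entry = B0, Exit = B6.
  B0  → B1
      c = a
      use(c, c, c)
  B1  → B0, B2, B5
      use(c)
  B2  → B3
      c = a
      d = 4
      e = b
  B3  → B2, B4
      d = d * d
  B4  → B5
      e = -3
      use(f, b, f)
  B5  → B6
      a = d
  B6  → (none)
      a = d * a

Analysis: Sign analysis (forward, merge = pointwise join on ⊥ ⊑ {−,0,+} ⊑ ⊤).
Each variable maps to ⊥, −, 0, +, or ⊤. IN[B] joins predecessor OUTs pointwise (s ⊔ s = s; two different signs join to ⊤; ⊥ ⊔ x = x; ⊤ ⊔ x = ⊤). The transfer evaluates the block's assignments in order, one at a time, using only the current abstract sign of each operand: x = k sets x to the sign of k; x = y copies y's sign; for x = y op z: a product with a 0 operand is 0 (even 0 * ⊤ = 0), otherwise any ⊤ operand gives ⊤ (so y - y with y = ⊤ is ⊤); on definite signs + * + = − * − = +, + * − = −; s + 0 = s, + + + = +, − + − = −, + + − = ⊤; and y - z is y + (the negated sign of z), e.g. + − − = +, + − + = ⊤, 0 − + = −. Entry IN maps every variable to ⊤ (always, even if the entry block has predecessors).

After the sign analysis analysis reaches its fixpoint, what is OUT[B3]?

Answer: {a: ⊤, b: ⊤, c: ⊤, d: +, e: ⊤, f: ⊤}

Trace:
Fixpoint table:
  B0:  IN=(all ⊤)  OUT=(all ⊤)
  B1:  IN=(all ⊤)  OUT=(all ⊤)
  B2:  IN=(all ⊤)  OUT={d:+; rest ⊤}
  B3:  IN={d:+; rest ⊤}  OUT={d:+; rest ⊤}
  B4:  IN={d:+; rest ⊤}  OUT={d:+, e:-; rest ⊤}
  B5:  IN=(all ⊤)  OUT=(all ⊤)
  B6:  IN=(all ⊤)  OUT=(all ⊤)

Merge at B3: IN[B3] = OUT[B2] = {a: ⊤, b: ⊤, c: ⊤, d: +, e: ⊤, f: ⊤}
Applying B3's transfer function to that IN value gives OUT[B3] (row B3 above).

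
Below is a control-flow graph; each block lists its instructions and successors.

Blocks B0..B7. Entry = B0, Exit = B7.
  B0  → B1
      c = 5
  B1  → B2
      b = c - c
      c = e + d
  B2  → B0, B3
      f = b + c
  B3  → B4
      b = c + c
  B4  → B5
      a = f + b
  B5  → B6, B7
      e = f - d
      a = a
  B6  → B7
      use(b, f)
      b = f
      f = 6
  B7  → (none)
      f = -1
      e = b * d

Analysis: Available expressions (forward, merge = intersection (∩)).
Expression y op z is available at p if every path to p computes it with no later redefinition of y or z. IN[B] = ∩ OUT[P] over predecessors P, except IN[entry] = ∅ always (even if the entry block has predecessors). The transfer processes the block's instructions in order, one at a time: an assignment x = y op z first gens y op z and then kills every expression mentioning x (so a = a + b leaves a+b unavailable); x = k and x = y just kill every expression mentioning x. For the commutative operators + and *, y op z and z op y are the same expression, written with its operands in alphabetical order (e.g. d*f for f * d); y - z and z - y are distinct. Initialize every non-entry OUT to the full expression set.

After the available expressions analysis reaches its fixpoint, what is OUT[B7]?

Fixpoint table:
  B0:  IN={}  OUT={}
  B1:  IN={}  OUT={d+e}
  B2:  IN={d+e}  OUT={b+c, d+e}
  B3:  IN={b+c, d+e}  OUT={c+c, d+e}
  B4:  IN={c+c, d+e}  OUT={b+f, c+c, d+e}
  B5:  IN={b+f, c+c, d+e}  OUT={b+f, c+c, f-d}
  B6:  IN={b+f, c+c, f-d}  OUT={c+c}
  B7:  IN={c+c}  OUT={b*d, c+c}

Merge at B7: IN[B7] = OUT[B5] ∩ OUT[B6] = {c+c}
Applying B7's transfer function to that IN value gives OUT[B7] (row B7 above).

Answer: {b*d, c+c}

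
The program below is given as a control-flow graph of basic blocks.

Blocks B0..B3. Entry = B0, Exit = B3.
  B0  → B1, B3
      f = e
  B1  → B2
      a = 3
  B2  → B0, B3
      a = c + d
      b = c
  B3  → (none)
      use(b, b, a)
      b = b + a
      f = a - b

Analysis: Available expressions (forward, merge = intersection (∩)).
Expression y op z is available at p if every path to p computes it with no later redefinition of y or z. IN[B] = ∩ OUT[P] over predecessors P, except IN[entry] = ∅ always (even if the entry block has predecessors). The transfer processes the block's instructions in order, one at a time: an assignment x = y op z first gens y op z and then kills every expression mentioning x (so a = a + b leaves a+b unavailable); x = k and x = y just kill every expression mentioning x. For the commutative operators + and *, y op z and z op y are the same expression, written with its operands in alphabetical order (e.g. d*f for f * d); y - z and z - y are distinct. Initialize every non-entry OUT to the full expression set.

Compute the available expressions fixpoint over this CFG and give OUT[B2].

Answer: {c+d}

Trace:
Fixpoint table:
  B0:  IN={}  OUT={}
  B1:  IN={}  OUT={}
  B2:  IN={}  OUT={c+d}
  B3:  IN={}  OUT={a-b}

Merge at B2: IN[B2] = OUT[B1] = {}
Applying B2's transfer function to that IN value gives OUT[B2] (row B2 above).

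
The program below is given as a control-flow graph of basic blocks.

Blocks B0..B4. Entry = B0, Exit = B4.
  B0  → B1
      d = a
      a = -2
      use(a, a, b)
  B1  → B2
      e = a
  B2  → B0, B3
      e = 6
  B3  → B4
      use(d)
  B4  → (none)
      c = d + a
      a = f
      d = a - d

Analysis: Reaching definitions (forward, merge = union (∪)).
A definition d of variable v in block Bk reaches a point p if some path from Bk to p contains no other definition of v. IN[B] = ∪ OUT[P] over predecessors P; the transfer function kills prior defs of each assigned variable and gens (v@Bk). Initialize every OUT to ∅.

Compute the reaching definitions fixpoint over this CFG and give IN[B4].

Answer: {a@B0, d@B0, e@B2}

Derivation:
Fixpoint table:
  B0: | IN={a@B0, d@B0, e@B2} | OUT={a@B0, d@B0, e@B2}
  B1: | IN={a@B0, d@B0, e@B2} | OUT={a@B0, d@B0, e@B1}
  B2: | IN={a@B0, d@B0, e@B1} | OUT={a@B0, d@B0, e@B2}
  B3: | IN={a@B0, d@B0, e@B2} | OUT={a@B0, d@B0, e@B2}
  B4: | IN={a@B0, d@B0, e@B2} | OUT={a@B4, c@B4, d@B4, e@B2}

Merge at B4: IN[B4] = OUT[B3] = {a@B0, d@B0, e@B2}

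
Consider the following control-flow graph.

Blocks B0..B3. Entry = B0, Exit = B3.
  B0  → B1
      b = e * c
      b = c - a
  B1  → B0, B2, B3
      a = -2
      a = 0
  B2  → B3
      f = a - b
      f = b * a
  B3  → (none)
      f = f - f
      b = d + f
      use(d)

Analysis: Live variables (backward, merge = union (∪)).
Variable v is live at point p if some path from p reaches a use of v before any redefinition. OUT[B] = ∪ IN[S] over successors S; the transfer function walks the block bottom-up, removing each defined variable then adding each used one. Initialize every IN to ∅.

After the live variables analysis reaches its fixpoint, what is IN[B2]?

Answer: {a, b, d}

Trace:
Converged values:
  B0:   IN={a, c, d, e, f}   OUT={b, c, d, e, f}
  B1:   IN={b, c, d, e, f}   OUT={a, b, c, d, e, f}
  B2:   IN={a, b, d}   OUT={d, f}
  B3:   IN={d, f}   OUT={}

Merge at B2: OUT[B2] = IN[B3] = {d, f}
Applying B2's transfer function to that OUT value gives IN[B2] (row B2 above).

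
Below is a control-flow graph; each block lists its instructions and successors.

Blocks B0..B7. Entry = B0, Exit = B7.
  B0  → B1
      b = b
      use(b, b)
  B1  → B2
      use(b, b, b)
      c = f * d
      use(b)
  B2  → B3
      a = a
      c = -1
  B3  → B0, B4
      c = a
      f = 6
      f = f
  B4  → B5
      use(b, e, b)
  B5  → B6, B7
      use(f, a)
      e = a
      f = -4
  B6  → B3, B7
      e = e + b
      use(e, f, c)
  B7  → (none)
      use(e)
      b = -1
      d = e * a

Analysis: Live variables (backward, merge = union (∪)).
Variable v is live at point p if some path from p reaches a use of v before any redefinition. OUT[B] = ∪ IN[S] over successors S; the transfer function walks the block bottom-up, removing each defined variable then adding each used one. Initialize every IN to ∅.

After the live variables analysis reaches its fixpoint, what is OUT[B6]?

Per-block solution:
  B0: | IN={a, b, d, e, f} | OUT={a, b, d, e, f}
  B1: | IN={a, b, d, e, f} | OUT={a, b, d, e}
  B2: | IN={a, b, d, e} | OUT={a, b, d, e}
  B3: | IN={a, b, d, e} | OUT={a, b, c, d, e, f}
  B4: | IN={a, b, c, d, e, f} | OUT={a, b, c, d, f}
  B5: | IN={a, b, c, d, f} | OUT={a, b, c, d, e, f}
  B6: | IN={a, b, c, d, e, f} | OUT={a, b, d, e}
  B7: | IN={a, e} | OUT={}

Merge at B6: OUT[B6] = IN[B3] ⊔ IN[B7] = {a, b, d, e}

Answer: {a, b, d, e}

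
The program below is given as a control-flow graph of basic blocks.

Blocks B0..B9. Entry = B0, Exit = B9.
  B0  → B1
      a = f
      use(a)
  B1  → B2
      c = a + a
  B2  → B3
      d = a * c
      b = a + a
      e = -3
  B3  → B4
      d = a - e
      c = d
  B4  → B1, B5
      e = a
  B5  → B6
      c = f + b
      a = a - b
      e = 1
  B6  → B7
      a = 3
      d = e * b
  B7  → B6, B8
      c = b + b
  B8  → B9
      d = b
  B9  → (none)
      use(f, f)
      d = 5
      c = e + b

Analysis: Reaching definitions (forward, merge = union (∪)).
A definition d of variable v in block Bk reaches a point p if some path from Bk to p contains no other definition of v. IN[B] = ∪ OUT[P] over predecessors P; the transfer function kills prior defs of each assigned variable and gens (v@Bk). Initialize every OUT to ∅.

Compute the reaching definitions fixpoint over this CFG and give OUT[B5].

Fixpoint table:
  B0:  IN={}  OUT={a@B0}
  B1:  IN={a@B0, b@B2, c@B3, d@B3, e@B4}  OUT={a@B0, b@B2, c@B1, d@B3, e@B4}
  B2:  IN={a@B0, b@B2, c@B1, d@B3, e@B4}  OUT={a@B0, b@B2, c@B1, d@B2, e@B2}
  B3:  IN={a@B0, b@B2, c@B1, d@B2, e@B2}  OUT={a@B0, b@B2, c@B3, d@B3, e@B2}
  B4:  IN={a@B0, b@B2, c@B3, d@B3, e@B2}  OUT={a@B0, b@B2, c@B3, d@B3, e@B4}
  B5:  IN={a@B0, b@B2, c@B3, d@B3, e@B4}  OUT={a@B5, b@B2, c@B5, d@B3, e@B5}
  B6:  IN={a@B5, a@B6, b@B2, c@B5, c@B7, d@B3, d@B6, e@B5}  OUT={a@B6, b@B2, c@B5, c@B7, d@B6, e@B5}
  B7:  IN={a@B6, b@B2, c@B5, c@B7, d@B6, e@B5}  OUT={a@B6, b@B2, c@B7, d@B6, e@B5}
  B8:  IN={a@B6, b@B2, c@B7, d@B6, e@B5}  OUT={a@B6, b@B2, c@B7, d@B8, e@B5}
  B9:  IN={a@B6, b@B2, c@B7, d@B8, e@B5}  OUT={a@B6, b@B2, c@B9, d@B9, e@B5}

Merge at B5: IN[B5] = OUT[B4] = {a@B0, b@B2, c@B3, d@B3, e@B4}
Applying B5's transfer function to that IN value gives OUT[B5] (row B5 above).

Answer: {a@B5, b@B2, c@B5, d@B3, e@B5}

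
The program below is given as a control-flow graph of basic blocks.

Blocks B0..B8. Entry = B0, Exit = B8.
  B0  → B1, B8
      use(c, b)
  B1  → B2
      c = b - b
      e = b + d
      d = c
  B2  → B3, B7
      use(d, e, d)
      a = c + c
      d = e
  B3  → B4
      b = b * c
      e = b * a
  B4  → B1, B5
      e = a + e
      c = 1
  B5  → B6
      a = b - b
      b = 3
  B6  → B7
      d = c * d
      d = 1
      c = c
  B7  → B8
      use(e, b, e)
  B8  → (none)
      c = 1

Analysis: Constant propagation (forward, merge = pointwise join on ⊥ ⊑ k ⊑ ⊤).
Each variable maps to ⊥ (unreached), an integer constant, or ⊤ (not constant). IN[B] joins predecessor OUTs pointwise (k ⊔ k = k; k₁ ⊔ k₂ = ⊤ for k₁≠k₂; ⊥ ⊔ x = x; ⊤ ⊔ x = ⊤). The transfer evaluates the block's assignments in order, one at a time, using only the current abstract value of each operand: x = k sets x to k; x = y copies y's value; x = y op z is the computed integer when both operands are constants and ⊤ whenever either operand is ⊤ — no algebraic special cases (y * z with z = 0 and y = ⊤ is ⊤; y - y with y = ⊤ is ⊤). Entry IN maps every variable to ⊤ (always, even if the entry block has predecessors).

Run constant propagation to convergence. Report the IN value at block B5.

Converged values:
  B0:   IN=(all ⊤)   OUT=(all ⊤)
  B1:   IN=(all ⊤)   OUT=(all ⊤)
  B2:   IN=(all ⊤)   OUT=(all ⊤)
  B3:   IN=(all ⊤)   OUT=(all ⊤)
  B4:   IN=(all ⊤)   OUT={c:1; rest ⊤}
  B5:   IN={c:1; rest ⊤}   OUT={b:3, c:1; rest ⊤}
  B6:   IN={b:3, c:1; rest ⊤}   OUT={b:3, c:1, d:1; rest ⊤}
  B7:   IN=(all ⊤)   OUT=(all ⊤)
  B8:   IN=(all ⊤)   OUT={c:1; rest ⊤}

Merge at B5: IN[B5] = OUT[B4] = {a: ⊤, b: ⊤, c: 1, d: ⊤, e: ⊤, f: ⊤}

Answer: {a: ⊤, b: ⊤, c: 1, d: ⊤, e: ⊤, f: ⊤}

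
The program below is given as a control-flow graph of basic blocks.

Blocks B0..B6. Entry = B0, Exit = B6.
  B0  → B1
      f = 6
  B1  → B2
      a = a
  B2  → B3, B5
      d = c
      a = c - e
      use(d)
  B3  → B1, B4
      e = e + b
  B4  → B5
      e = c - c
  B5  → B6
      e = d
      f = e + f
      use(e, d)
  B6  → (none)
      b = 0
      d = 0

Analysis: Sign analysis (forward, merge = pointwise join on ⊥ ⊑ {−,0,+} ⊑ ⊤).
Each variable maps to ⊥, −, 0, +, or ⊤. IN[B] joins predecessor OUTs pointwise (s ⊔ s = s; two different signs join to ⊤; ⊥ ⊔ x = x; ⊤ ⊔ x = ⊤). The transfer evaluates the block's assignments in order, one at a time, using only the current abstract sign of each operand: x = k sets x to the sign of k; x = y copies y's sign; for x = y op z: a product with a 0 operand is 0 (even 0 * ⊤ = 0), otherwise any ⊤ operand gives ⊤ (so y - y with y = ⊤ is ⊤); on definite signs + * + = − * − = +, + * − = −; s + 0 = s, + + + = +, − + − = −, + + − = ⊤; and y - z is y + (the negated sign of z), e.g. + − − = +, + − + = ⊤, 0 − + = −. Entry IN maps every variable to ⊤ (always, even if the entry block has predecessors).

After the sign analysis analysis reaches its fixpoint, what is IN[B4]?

Answer: {a: ⊤, b: ⊤, c: ⊤, d: ⊤, e: ⊤, f: +}

Trace:
Per-block solution:
  B0: | IN=(all ⊤) | OUT={f:+; rest ⊤}
  B1: | IN={f:+; rest ⊤} | OUT={f:+; rest ⊤}
  B2: | IN={f:+; rest ⊤} | OUT={f:+; rest ⊤}
  B3: | IN={f:+; rest ⊤} | OUT={f:+; rest ⊤}
  B4: | IN={f:+; rest ⊤} | OUT={f:+; rest ⊤}
  B5: | IN={f:+; rest ⊤} | OUT=(all ⊤)
  B6: | IN=(all ⊤) | OUT={b:0, d:0; rest ⊤}

Merge at B4: IN[B4] = OUT[B3] = {a: ⊤, b: ⊤, c: ⊤, d: ⊤, e: ⊤, f: +}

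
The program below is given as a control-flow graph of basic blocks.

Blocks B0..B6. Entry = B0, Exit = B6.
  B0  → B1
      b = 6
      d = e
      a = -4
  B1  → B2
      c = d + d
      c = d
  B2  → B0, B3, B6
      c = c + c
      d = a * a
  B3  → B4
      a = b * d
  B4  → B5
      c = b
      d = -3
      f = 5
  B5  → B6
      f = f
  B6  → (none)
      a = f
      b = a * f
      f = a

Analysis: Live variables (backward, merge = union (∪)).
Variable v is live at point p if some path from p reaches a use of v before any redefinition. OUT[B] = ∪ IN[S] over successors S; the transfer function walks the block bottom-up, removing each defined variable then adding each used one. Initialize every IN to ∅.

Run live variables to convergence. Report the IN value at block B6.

Answer: {f}

Derivation:
Fixpoint table:
  B0:   IN={e, f}   OUT={a, b, d, e, f}
  B1:   IN={a, b, d, e, f}   OUT={a, b, c, e, f}
  B2:   IN={a, b, c, e, f}   OUT={b, d, e, f}
  B3:   IN={b, d}   OUT={b}
  B4:   IN={b}   OUT={f}
  B5:   IN={f}   OUT={f}
  B6:   IN={f}   OUT={}

B6 is the boundary node: OUT[B6] = {}
Applying B6's transfer function to that OUT value gives IN[B6] (row B6 above).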